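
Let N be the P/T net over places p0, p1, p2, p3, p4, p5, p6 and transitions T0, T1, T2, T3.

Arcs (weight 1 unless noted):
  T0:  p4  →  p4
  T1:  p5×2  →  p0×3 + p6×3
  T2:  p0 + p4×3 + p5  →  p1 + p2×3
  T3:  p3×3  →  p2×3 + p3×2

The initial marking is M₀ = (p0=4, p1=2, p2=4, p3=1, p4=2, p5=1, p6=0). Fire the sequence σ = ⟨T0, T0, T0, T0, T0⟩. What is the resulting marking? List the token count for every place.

step 1: fire T0:  (p0=4, p1=2, p2=4, p3=1, p4=2, p5=1, p6=0) → (p0=4, p1=2, p2=4, p3=1, p4=2, p5=1, p6=0)
step 2: fire T0:  (p0=4, p1=2, p2=4, p3=1, p4=2, p5=1, p6=0) → (p0=4, p1=2, p2=4, p3=1, p4=2, p5=1, p6=0)
step 3: fire T0:  (p0=4, p1=2, p2=4, p3=1, p4=2, p5=1, p6=0) → (p0=4, p1=2, p2=4, p3=1, p4=2, p5=1, p6=0)
step 4: fire T0:  (p0=4, p1=2, p2=4, p3=1, p4=2, p5=1, p6=0) → (p0=4, p1=2, p2=4, p3=1, p4=2, p5=1, p6=0)
step 5: fire T0:  (p0=4, p1=2, p2=4, p3=1, p4=2, p5=1, p6=0) → (p0=4, p1=2, p2=4, p3=1, p4=2, p5=1, p6=0)

(p0=4, p1=2, p2=4, p3=1, p4=2, p5=1, p6=0)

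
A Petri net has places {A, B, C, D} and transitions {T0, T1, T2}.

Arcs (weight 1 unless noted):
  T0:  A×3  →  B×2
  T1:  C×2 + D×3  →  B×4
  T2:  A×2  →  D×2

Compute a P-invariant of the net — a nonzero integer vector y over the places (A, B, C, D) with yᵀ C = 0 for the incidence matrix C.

y = (A:2, B:3, C:3, D:2)

Incidence matrix C (rows=places, cols=transitions):
       T0   T1   T2
    A  -3    0   -2
    B   2    4    0
    C   0   -2    0
    D   0   -3    2

Candidate y = [2, 3, 3, 2]; check y·C column-wise:
  col T0: 2·-3 + 3·2 + 3·0 + 2·0 = 0
  col T1: 2·0 + 3·4 + 3·-2 + 2·-3 = 0
  col T2: 2·-2 + 3·0 + 3·0 + 2·2 = 0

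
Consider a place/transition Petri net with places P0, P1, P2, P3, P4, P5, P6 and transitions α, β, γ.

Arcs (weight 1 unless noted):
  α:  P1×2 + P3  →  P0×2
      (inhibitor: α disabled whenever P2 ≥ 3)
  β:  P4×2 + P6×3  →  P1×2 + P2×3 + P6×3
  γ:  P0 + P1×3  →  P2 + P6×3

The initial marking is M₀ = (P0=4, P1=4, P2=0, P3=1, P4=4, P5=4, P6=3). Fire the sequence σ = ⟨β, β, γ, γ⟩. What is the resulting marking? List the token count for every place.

step 1: fire β:  (P0=4, P1=4, P2=0, P3=1, P4=4, P5=4, P6=3) → (P0=4, P1=6, P2=3, P3=1, P4=2, P5=4, P6=3)
step 2: fire β:  (P0=4, P1=6, P2=3, P3=1, P4=2, P5=4, P6=3) → (P0=4, P1=8, P2=6, P3=1, P4=0, P5=4, P6=3)
step 3: fire γ:  (P0=4, P1=8, P2=6, P3=1, P4=0, P5=4, P6=3) → (P0=3, P1=5, P2=7, P3=1, P4=0, P5=4, P6=6)
step 4: fire γ:  (P0=3, P1=5, P2=7, P3=1, P4=0, P5=4, P6=6) → (P0=2, P1=2, P2=8, P3=1, P4=0, P5=4, P6=9)

(P0=2, P1=2, P2=8, P3=1, P4=0, P5=4, P6=9)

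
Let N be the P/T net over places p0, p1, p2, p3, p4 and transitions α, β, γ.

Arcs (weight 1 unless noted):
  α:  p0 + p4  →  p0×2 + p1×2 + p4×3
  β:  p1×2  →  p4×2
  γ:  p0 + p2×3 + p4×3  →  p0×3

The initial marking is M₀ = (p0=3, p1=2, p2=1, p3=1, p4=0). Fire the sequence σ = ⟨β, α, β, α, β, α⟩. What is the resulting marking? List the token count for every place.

step 1: fire β:  (p0=3, p1=2, p2=1, p3=1, p4=0) → (p0=3, p1=0, p2=1, p3=1, p4=2)
step 2: fire α:  (p0=3, p1=0, p2=1, p3=1, p4=2) → (p0=4, p1=2, p2=1, p3=1, p4=4)
step 3: fire β:  (p0=4, p1=2, p2=1, p3=1, p4=4) → (p0=4, p1=0, p2=1, p3=1, p4=6)
step 4: fire α:  (p0=4, p1=0, p2=1, p3=1, p4=6) → (p0=5, p1=2, p2=1, p3=1, p4=8)
step 5: fire β:  (p0=5, p1=2, p2=1, p3=1, p4=8) → (p0=5, p1=0, p2=1, p3=1, p4=10)
step 6: fire α:  (p0=5, p1=0, p2=1, p3=1, p4=10) → (p0=6, p1=2, p2=1, p3=1, p4=12)

(p0=6, p1=2, p2=1, p3=1, p4=12)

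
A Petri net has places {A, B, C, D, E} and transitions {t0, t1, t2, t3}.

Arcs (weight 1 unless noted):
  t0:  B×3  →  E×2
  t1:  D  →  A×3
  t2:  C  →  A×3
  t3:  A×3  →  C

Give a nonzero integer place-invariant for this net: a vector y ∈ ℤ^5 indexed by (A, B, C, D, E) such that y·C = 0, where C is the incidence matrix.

y = (A:1, B:0, C:3, D:3, E:0)

Incidence matrix C (rows=places, cols=transitions):
       t0   t1   t2   t3
    A   0    3    3   -3
    B  -3    0    0    0
    C   0    0   -1    1
    D   0   -1    0    0
    E   2    0    0    0

Candidate y = [1, 0, 3, 3, 0]; check y·C column-wise:
  col t0: 1·0 + 0·-3 + 3·0 + 3·0 + 0·2 = 0
  col t1: 1·3 + 3·0 + 3·-1 = 0
  col t2: 1·3 + 3·-1 + 3·0 = 0
  col t3: 1·-3 + 3·1 + 3·0 = 0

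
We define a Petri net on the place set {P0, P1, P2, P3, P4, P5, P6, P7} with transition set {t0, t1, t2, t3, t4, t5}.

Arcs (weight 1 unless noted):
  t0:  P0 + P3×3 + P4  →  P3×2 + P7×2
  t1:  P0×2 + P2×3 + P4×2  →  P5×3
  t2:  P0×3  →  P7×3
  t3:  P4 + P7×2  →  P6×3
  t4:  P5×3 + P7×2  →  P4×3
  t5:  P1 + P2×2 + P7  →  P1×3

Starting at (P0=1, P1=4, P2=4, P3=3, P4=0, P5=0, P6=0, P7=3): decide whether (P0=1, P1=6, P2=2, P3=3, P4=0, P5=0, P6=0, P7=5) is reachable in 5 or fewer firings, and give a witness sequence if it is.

depth 0: 1 marking
depth 1: 2 markings reached so far
depth 2: 3 markings reached so far
depth 3: 3 markings reached so far
(frontier empty at depth 3; search complete)
target is not among the 3 markings reachable within 5 steps

NO — not reachable within 5 firings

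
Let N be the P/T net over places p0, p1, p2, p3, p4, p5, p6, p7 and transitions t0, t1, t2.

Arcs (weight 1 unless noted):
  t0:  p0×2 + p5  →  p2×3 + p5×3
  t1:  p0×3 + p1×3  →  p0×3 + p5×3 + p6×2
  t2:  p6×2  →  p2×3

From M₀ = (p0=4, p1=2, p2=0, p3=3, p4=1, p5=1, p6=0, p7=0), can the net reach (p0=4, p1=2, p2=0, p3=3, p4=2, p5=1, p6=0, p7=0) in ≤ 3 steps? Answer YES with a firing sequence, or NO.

depth 0: 1 marking
depth 1: 2 markings reached so far
depth 2: 3 markings reached so far
depth 3: 3 markings reached so far
(frontier empty at depth 3; search complete)
target is not among the 3 markings reachable within 3 steps

NO — not reachable within 3 firings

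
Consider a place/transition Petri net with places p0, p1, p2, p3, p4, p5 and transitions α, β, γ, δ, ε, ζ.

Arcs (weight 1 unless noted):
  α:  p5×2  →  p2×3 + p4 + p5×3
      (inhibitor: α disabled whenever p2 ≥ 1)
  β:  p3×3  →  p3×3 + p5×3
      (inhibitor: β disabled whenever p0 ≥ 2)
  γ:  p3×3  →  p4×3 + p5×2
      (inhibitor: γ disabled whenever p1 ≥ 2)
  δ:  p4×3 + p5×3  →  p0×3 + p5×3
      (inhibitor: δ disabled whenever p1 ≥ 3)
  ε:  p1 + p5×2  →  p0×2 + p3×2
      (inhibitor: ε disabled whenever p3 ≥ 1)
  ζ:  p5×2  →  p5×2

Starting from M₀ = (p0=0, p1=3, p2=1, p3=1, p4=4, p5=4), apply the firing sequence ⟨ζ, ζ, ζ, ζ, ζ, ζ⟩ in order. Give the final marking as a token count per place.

(p0=0, p1=3, p2=1, p3=1, p4=4, p5=4)

step 1: fire ζ:  (p0=0, p1=3, p2=1, p3=1, p4=4, p5=4) → (p0=0, p1=3, p2=1, p3=1, p4=4, p5=4)
step 2: fire ζ:  (p0=0, p1=3, p2=1, p3=1, p4=4, p5=4) → (p0=0, p1=3, p2=1, p3=1, p4=4, p5=4)
step 3: fire ζ:  (p0=0, p1=3, p2=1, p3=1, p4=4, p5=4) → (p0=0, p1=3, p2=1, p3=1, p4=4, p5=4)
step 4: fire ζ:  (p0=0, p1=3, p2=1, p3=1, p4=4, p5=4) → (p0=0, p1=3, p2=1, p3=1, p4=4, p5=4)
step 5: fire ζ:  (p0=0, p1=3, p2=1, p3=1, p4=4, p5=4) → (p0=0, p1=3, p2=1, p3=1, p4=4, p5=4)
step 6: fire ζ:  (p0=0, p1=3, p2=1, p3=1, p4=4, p5=4) → (p0=0, p1=3, p2=1, p3=1, p4=4, p5=4)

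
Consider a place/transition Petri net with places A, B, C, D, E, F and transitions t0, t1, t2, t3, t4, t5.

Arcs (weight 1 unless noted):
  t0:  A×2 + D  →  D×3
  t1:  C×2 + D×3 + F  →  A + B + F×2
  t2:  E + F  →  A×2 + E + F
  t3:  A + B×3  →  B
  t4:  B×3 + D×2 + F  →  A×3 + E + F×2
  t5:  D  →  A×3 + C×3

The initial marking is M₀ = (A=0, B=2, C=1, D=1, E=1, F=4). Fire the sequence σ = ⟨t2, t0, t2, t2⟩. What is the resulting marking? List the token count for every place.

(A=4, B=2, C=1, D=3, E=1, F=4)

step 1: fire t2:  (A=0, B=2, C=1, D=1, E=1, F=4) → (A=2, B=2, C=1, D=1, E=1, F=4)
step 2: fire t0:  (A=2, B=2, C=1, D=1, E=1, F=4) → (A=0, B=2, C=1, D=3, E=1, F=4)
step 3: fire t2:  (A=0, B=2, C=1, D=3, E=1, F=4) → (A=2, B=2, C=1, D=3, E=1, F=4)
step 4: fire t2:  (A=2, B=2, C=1, D=3, E=1, F=4) → (A=4, B=2, C=1, D=3, E=1, F=4)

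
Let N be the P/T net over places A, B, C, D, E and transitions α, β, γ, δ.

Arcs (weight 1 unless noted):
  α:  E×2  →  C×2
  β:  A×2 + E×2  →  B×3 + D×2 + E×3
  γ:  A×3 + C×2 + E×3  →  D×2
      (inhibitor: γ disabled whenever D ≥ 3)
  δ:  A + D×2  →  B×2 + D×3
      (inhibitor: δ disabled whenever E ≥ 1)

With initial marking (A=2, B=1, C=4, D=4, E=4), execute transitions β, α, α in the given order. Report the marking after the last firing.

step 1: fire β:  (A=2, B=1, C=4, D=4, E=4) → (A=0, B=4, C=4, D=6, E=5)
step 2: fire α:  (A=0, B=4, C=4, D=6, E=5) → (A=0, B=4, C=6, D=6, E=3)
step 3: fire α:  (A=0, B=4, C=6, D=6, E=3) → (A=0, B=4, C=8, D=6, E=1)

(A=0, B=4, C=8, D=6, E=1)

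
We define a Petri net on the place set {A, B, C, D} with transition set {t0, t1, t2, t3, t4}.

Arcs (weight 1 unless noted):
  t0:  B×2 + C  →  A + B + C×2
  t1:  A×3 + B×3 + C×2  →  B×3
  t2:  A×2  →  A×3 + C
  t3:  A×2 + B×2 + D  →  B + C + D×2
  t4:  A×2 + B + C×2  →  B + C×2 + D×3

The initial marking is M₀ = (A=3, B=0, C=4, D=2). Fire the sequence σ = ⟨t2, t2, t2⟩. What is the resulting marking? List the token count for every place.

step 1: fire t2:  (A=3, B=0, C=4, D=2) → (A=4, B=0, C=5, D=2)
step 2: fire t2:  (A=4, B=0, C=5, D=2) → (A=5, B=0, C=6, D=2)
step 3: fire t2:  (A=5, B=0, C=6, D=2) → (A=6, B=0, C=7, D=2)

(A=6, B=0, C=7, D=2)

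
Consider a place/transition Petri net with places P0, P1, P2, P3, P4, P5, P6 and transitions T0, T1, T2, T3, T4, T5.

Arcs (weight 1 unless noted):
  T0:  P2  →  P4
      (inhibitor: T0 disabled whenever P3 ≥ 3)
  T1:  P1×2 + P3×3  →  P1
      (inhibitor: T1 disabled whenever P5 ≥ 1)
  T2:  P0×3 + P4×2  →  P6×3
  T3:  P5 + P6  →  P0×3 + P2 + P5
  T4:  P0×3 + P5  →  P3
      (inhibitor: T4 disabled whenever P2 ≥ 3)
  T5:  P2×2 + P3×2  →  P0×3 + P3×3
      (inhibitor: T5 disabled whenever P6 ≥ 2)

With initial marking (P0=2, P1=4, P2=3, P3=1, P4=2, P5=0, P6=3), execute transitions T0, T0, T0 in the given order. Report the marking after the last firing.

step 1: fire T0:  (P0=2, P1=4, P2=3, P3=1, P4=2, P5=0, P6=3) → (P0=2, P1=4, P2=2, P3=1, P4=3, P5=0, P6=3)
step 2: fire T0:  (P0=2, P1=4, P2=2, P3=1, P4=3, P5=0, P6=3) → (P0=2, P1=4, P2=1, P3=1, P4=4, P5=0, P6=3)
step 3: fire T0:  (P0=2, P1=4, P2=1, P3=1, P4=4, P5=0, P6=3) → (P0=2, P1=4, P2=0, P3=1, P4=5, P5=0, P6=3)

(P0=2, P1=4, P2=0, P3=1, P4=5, P5=0, P6=3)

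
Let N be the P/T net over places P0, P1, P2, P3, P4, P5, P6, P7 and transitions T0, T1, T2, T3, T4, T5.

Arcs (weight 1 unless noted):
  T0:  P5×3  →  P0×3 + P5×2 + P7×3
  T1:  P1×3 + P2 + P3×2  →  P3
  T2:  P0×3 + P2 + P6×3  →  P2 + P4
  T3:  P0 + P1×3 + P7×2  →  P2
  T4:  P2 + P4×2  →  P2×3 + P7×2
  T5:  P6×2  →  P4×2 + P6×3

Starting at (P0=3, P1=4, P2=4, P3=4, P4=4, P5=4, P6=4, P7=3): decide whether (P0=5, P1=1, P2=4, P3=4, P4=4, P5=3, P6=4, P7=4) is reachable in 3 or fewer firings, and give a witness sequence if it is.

depth 0: 1 marking
depth 1: 7 markings reached so far
depth 2: 23 markings reached so far
depth 3: 53 markings reached so far
target is not among the 53 markings reachable within 3 steps

NO — not reachable within 3 firings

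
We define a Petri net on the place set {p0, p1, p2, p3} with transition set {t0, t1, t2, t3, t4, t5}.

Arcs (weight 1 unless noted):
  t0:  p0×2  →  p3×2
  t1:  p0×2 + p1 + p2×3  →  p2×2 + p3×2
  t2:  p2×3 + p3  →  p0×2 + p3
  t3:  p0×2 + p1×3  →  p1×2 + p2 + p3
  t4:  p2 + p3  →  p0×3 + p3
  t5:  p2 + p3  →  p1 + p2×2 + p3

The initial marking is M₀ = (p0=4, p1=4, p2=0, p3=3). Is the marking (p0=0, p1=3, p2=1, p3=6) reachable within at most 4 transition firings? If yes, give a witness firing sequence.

YES — reachable via ⟨t0, t3⟩ (2 firings)

step 1: fire t0:  (p0=4, p1=4, p2=0, p3=3) → (p0=2, p1=4, p2=0, p3=5)
step 2: fire t3:  (p0=2, p1=4, p2=0, p3=5) → (p0=0, p1=3, p2=1, p3=6)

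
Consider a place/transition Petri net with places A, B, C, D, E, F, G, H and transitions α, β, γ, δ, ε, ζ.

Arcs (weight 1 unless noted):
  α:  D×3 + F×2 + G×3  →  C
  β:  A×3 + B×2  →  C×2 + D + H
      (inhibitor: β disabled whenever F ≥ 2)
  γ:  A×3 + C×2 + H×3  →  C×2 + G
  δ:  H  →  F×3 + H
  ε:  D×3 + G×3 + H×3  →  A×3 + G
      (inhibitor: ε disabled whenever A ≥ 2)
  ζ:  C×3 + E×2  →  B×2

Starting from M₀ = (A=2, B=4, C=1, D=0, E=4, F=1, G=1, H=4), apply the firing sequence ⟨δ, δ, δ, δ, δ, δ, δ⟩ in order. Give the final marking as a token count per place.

(A=2, B=4, C=1, D=0, E=4, F=22, G=1, H=4)

step 1: fire δ:  (A=2, B=4, C=1, D=0, E=4, F=1, G=1, H=4) → (A=2, B=4, C=1, D=0, E=4, F=4, G=1, H=4)
step 2: fire δ:  (A=2, B=4, C=1, D=0, E=4, F=4, G=1, H=4) → (A=2, B=4, C=1, D=0, E=4, F=7, G=1, H=4)
step 3: fire δ:  (A=2, B=4, C=1, D=0, E=4, F=7, G=1, H=4) → (A=2, B=4, C=1, D=0, E=4, F=10, G=1, H=4)
step 4: fire δ:  (A=2, B=4, C=1, D=0, E=4, F=10, G=1, H=4) → (A=2, B=4, C=1, D=0, E=4, F=13, G=1, H=4)
step 5: fire δ:  (A=2, B=4, C=1, D=0, E=4, F=13, G=1, H=4) → (A=2, B=4, C=1, D=0, E=4, F=16, G=1, H=4)
step 6: fire δ:  (A=2, B=4, C=1, D=0, E=4, F=16, G=1, H=4) → (A=2, B=4, C=1, D=0, E=4, F=19, G=1, H=4)
step 7: fire δ:  (A=2, B=4, C=1, D=0, E=4, F=19, G=1, H=4) → (A=2, B=4, C=1, D=0, E=4, F=22, G=1, H=4)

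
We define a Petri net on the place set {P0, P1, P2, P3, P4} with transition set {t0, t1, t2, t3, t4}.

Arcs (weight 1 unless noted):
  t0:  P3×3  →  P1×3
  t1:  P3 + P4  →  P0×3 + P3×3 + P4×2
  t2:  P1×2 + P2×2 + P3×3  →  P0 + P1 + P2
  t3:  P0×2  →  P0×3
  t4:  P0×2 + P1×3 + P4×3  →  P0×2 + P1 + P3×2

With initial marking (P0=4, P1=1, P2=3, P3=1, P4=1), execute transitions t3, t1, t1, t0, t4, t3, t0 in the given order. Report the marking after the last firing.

step 1: fire t3:  (P0=4, P1=1, P2=3, P3=1, P4=1) → (P0=5, P1=1, P2=3, P3=1, P4=1)
step 2: fire t1:  (P0=5, P1=1, P2=3, P3=1, P4=1) → (P0=8, P1=1, P2=3, P3=3, P4=2)
step 3: fire t1:  (P0=8, P1=1, P2=3, P3=3, P4=2) → (P0=11, P1=1, P2=3, P3=5, P4=3)
step 4: fire t0:  (P0=11, P1=1, P2=3, P3=5, P4=3) → (P0=11, P1=4, P2=3, P3=2, P4=3)
step 5: fire t4:  (P0=11, P1=4, P2=3, P3=2, P4=3) → (P0=11, P1=2, P2=3, P3=4, P4=0)
step 6: fire t3:  (P0=11, P1=2, P2=3, P3=4, P4=0) → (P0=12, P1=2, P2=3, P3=4, P4=0)
step 7: fire t0:  (P0=12, P1=2, P2=3, P3=4, P4=0) → (P0=12, P1=5, P2=3, P3=1, P4=0)

(P0=12, P1=5, P2=3, P3=1, P4=0)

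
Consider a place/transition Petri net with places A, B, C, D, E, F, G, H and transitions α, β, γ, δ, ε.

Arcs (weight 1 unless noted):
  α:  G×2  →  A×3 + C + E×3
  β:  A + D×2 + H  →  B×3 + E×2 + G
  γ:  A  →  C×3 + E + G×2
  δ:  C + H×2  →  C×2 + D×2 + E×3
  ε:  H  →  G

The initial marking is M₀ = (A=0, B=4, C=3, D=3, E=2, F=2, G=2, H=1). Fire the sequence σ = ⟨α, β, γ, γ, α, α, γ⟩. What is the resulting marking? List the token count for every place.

step 1: fire α:  (A=0, B=4, C=3, D=3, E=2, F=2, G=2, H=1) → (A=3, B=4, C=4, D=3, E=5, F=2, G=0, H=1)
step 2: fire β:  (A=3, B=4, C=4, D=3, E=5, F=2, G=0, H=1) → (A=2, B=7, C=4, D=1, E=7, F=2, G=1, H=0)
step 3: fire γ:  (A=2, B=7, C=4, D=1, E=7, F=2, G=1, H=0) → (A=1, B=7, C=7, D=1, E=8, F=2, G=3, H=0)
step 4: fire γ:  (A=1, B=7, C=7, D=1, E=8, F=2, G=3, H=0) → (A=0, B=7, C=10, D=1, E=9, F=2, G=5, H=0)
step 5: fire α:  (A=0, B=7, C=10, D=1, E=9, F=2, G=5, H=0) → (A=3, B=7, C=11, D=1, E=12, F=2, G=3, H=0)
step 6: fire α:  (A=3, B=7, C=11, D=1, E=12, F=2, G=3, H=0) → (A=6, B=7, C=12, D=1, E=15, F=2, G=1, H=0)
step 7: fire γ:  (A=6, B=7, C=12, D=1, E=15, F=2, G=1, H=0) → (A=5, B=7, C=15, D=1, E=16, F=2, G=3, H=0)

(A=5, B=7, C=15, D=1, E=16, F=2, G=3, H=0)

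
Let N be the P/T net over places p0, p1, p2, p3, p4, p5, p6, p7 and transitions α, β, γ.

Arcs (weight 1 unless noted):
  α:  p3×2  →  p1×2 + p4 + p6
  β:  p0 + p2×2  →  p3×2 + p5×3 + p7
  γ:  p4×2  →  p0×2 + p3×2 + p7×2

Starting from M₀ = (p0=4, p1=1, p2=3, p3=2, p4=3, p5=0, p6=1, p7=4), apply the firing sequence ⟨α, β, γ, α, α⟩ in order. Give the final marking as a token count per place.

step 1: fire α:  (p0=4, p1=1, p2=3, p3=2, p4=3, p5=0, p6=1, p7=4) → (p0=4, p1=3, p2=3, p3=0, p4=4, p5=0, p6=2, p7=4)
step 2: fire β:  (p0=4, p1=3, p2=3, p3=0, p4=4, p5=0, p6=2, p7=4) → (p0=3, p1=3, p2=1, p3=2, p4=4, p5=3, p6=2, p7=5)
step 3: fire γ:  (p0=3, p1=3, p2=1, p3=2, p4=4, p5=3, p6=2, p7=5) → (p0=5, p1=3, p2=1, p3=4, p4=2, p5=3, p6=2, p7=7)
step 4: fire α:  (p0=5, p1=3, p2=1, p3=4, p4=2, p5=3, p6=2, p7=7) → (p0=5, p1=5, p2=1, p3=2, p4=3, p5=3, p6=3, p7=7)
step 5: fire α:  (p0=5, p1=5, p2=1, p3=2, p4=3, p5=3, p6=3, p7=7) → (p0=5, p1=7, p2=1, p3=0, p4=4, p5=3, p6=4, p7=7)

(p0=5, p1=7, p2=1, p3=0, p4=4, p5=3, p6=4, p7=7)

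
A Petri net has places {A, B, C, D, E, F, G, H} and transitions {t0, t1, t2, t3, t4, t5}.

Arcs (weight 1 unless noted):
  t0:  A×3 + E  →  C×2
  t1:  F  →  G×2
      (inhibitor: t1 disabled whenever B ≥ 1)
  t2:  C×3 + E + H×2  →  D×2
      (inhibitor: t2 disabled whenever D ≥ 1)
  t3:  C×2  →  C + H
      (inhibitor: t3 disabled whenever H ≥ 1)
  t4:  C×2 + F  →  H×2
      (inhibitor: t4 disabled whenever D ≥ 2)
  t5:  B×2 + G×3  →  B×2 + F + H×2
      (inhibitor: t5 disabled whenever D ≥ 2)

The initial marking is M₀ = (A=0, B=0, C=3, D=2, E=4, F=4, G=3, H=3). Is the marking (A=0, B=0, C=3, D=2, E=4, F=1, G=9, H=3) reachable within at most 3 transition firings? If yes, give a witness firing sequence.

step 1: fire t1:  (A=0, B=0, C=3, D=2, E=4, F=4, G=3, H=3) → (A=0, B=0, C=3, D=2, E=4, F=3, G=5, H=3)
step 2: fire t1:  (A=0, B=0, C=3, D=2, E=4, F=3, G=5, H=3) → (A=0, B=0, C=3, D=2, E=4, F=2, G=7, H=3)
step 3: fire t1:  (A=0, B=0, C=3, D=2, E=4, F=2, G=7, H=3) → (A=0, B=0, C=3, D=2, E=4, F=1, G=9, H=3)

YES — reachable via ⟨t1, t1, t1⟩ (3 firings)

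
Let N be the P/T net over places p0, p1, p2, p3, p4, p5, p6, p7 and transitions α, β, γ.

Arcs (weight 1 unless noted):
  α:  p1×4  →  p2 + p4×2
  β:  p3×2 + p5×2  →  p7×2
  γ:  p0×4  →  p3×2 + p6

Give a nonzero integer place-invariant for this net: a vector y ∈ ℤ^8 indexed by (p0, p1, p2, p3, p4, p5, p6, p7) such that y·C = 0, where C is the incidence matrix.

y = (p0:0, p1:1, p2:4, p3:0, p4:0, p5:0, p6:0, p7:0)

Incidence matrix C (rows=places, cols=transitions):
        α    β    γ
   p0   0    0   -4
   p1  -4    0    0
   p2   1    0    0
   p3   0   -2    2
   p4   2    0    0
   p5   0   -2    0
   p6   0    0    1
   p7   0    2    0

Candidate y = [0, 1, 4, 0, 0, 0, 0, 0]; check y·C column-wise:
  col α: 1·-4 + 4·1 + 0·2 = 0
  col β: 1·0 + 4·0 + 0·-2 + 0·-2 + 0·2 = 0
  col γ: 0·-4 + 1·0 + 4·0 + 0·2 + 0·1 = 0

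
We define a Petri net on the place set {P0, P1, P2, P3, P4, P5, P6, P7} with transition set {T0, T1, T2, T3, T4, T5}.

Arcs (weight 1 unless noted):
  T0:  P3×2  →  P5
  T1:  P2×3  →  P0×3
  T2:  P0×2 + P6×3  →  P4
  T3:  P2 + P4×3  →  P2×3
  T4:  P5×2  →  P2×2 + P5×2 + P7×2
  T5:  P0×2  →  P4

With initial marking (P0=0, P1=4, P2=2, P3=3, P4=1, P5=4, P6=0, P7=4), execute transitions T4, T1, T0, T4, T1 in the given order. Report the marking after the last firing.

(P0=6, P1=4, P2=0, P3=1, P4=1, P5=5, P6=0, P7=8)

step 1: fire T4:  (P0=0, P1=4, P2=2, P3=3, P4=1, P5=4, P6=0, P7=4) → (P0=0, P1=4, P2=4, P3=3, P4=1, P5=4, P6=0, P7=6)
step 2: fire T1:  (P0=0, P1=4, P2=4, P3=3, P4=1, P5=4, P6=0, P7=6) → (P0=3, P1=4, P2=1, P3=3, P4=1, P5=4, P6=0, P7=6)
step 3: fire T0:  (P0=3, P1=4, P2=1, P3=3, P4=1, P5=4, P6=0, P7=6) → (P0=3, P1=4, P2=1, P3=1, P4=1, P5=5, P6=0, P7=6)
step 4: fire T4:  (P0=3, P1=4, P2=1, P3=1, P4=1, P5=5, P6=0, P7=6) → (P0=3, P1=4, P2=3, P3=1, P4=1, P5=5, P6=0, P7=8)
step 5: fire T1:  (P0=3, P1=4, P2=3, P3=1, P4=1, P5=5, P6=0, P7=8) → (P0=6, P1=4, P2=0, P3=1, P4=1, P5=5, P6=0, P7=8)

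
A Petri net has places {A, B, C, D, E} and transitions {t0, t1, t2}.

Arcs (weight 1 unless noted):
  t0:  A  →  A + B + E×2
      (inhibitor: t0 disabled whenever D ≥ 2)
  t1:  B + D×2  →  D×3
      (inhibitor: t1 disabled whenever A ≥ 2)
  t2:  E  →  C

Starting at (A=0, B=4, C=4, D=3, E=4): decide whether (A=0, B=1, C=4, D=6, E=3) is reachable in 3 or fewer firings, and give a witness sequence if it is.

depth 0: 1 marking
depth 1: 3 markings reached so far
depth 2: 6 markings reached so far
depth 3: 10 markings reached so far
target is not among the 10 markings reachable within 3 steps

NO — not reachable within 3 firings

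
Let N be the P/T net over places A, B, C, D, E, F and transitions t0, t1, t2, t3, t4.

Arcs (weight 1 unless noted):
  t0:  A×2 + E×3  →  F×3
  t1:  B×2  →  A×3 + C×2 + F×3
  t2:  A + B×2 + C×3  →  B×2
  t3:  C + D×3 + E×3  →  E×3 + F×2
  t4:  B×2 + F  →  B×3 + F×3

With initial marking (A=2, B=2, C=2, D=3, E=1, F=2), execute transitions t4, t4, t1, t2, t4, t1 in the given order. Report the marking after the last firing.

step 1: fire t4:  (A=2, B=2, C=2, D=3, E=1, F=2) → (A=2, B=3, C=2, D=3, E=1, F=4)
step 2: fire t4:  (A=2, B=3, C=2, D=3, E=1, F=4) → (A=2, B=4, C=2, D=3, E=1, F=6)
step 3: fire t1:  (A=2, B=4, C=2, D=3, E=1, F=6) → (A=5, B=2, C=4, D=3, E=1, F=9)
step 4: fire t2:  (A=5, B=2, C=4, D=3, E=1, F=9) → (A=4, B=2, C=1, D=3, E=1, F=9)
step 5: fire t4:  (A=4, B=2, C=1, D=3, E=1, F=9) → (A=4, B=3, C=1, D=3, E=1, F=11)
step 6: fire t1:  (A=4, B=3, C=1, D=3, E=1, F=11) → (A=7, B=1, C=3, D=3, E=1, F=14)

(A=7, B=1, C=3, D=3, E=1, F=14)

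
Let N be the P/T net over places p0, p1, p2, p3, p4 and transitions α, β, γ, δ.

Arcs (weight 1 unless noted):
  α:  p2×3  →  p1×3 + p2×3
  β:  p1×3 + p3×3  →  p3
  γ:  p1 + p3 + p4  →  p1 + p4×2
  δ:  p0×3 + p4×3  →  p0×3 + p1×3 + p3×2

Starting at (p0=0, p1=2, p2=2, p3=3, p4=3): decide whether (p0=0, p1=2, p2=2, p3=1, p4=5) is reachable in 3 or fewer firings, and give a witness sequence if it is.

YES — reachable via ⟨γ, γ⟩ (2 firings)

step 1: fire γ:  (p0=0, p1=2, p2=2, p3=3, p4=3) → (p0=0, p1=2, p2=2, p3=2, p4=4)
step 2: fire γ:  (p0=0, p1=2, p2=2, p3=2, p4=4) → (p0=0, p1=2, p2=2, p3=1, p4=5)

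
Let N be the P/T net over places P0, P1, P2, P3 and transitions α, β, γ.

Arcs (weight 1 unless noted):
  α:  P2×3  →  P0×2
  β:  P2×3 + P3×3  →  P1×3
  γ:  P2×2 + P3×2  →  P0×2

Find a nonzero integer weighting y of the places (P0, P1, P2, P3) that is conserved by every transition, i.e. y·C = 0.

y = (P0:3, P1:3, P2:2, P3:1)

Incidence matrix C (rows=places, cols=transitions):
        α    β    γ
   P0   2    0    2
   P1   0    3    0
   P2  -3   -3   -2
   P3   0   -3   -2

Candidate y = [3, 3, 2, 1]; check y·C column-wise:
  col α: 3·2 + 3·0 + 2·-3 + 1·0 = 0
  col β: 3·0 + 3·3 + 2·-3 + 1·-3 = 0
  col γ: 3·2 + 3·0 + 2·-2 + 1·-2 = 0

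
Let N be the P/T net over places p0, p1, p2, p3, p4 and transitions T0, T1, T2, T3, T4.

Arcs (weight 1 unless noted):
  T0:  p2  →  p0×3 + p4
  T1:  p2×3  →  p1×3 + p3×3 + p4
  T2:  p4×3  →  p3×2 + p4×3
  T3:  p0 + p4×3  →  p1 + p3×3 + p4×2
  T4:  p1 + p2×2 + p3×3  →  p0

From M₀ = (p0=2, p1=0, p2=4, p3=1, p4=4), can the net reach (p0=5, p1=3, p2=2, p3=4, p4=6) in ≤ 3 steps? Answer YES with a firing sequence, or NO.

NO — not reachable within 3 firings

depth 0: 1 marking
depth 1: 5 markings reached so far
depth 2: 15 markings reached so far
depth 3: 32 markings reached so far
target is not among the 32 markings reachable within 3 steps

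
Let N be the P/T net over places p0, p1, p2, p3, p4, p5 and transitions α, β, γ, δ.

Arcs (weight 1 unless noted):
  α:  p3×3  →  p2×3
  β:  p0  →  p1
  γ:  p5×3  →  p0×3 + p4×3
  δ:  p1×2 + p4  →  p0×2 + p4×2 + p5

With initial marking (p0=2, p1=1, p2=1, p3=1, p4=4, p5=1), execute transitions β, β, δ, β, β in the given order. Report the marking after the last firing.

step 1: fire β:  (p0=2, p1=1, p2=1, p3=1, p4=4, p5=1) → (p0=1, p1=2, p2=1, p3=1, p4=4, p5=1)
step 2: fire β:  (p0=1, p1=2, p2=1, p3=1, p4=4, p5=1) → (p0=0, p1=3, p2=1, p3=1, p4=4, p5=1)
step 3: fire δ:  (p0=0, p1=3, p2=1, p3=1, p4=4, p5=1) → (p0=2, p1=1, p2=1, p3=1, p4=5, p5=2)
step 4: fire β:  (p0=2, p1=1, p2=1, p3=1, p4=5, p5=2) → (p0=1, p1=2, p2=1, p3=1, p4=5, p5=2)
step 5: fire β:  (p0=1, p1=2, p2=1, p3=1, p4=5, p5=2) → (p0=0, p1=3, p2=1, p3=1, p4=5, p5=2)

(p0=0, p1=3, p2=1, p3=1, p4=5, p5=2)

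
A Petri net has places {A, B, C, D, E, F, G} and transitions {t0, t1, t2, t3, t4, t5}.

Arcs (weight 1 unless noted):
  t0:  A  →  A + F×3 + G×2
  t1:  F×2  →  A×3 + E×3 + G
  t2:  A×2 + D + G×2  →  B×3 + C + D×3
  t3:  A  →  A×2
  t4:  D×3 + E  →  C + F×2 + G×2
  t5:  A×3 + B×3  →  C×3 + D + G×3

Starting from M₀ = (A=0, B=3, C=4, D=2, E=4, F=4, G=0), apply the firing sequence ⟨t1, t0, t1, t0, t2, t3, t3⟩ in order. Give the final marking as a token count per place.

(A=6, B=6, C=5, D=4, E=10, F=6, G=4)

step 1: fire t1:  (A=0, B=3, C=4, D=2, E=4, F=4, G=0) → (A=3, B=3, C=4, D=2, E=7, F=2, G=1)
step 2: fire t0:  (A=3, B=3, C=4, D=2, E=7, F=2, G=1) → (A=3, B=3, C=4, D=2, E=7, F=5, G=3)
step 3: fire t1:  (A=3, B=3, C=4, D=2, E=7, F=5, G=3) → (A=6, B=3, C=4, D=2, E=10, F=3, G=4)
step 4: fire t0:  (A=6, B=3, C=4, D=2, E=10, F=3, G=4) → (A=6, B=3, C=4, D=2, E=10, F=6, G=6)
step 5: fire t2:  (A=6, B=3, C=4, D=2, E=10, F=6, G=6) → (A=4, B=6, C=5, D=4, E=10, F=6, G=4)
step 6: fire t3:  (A=4, B=6, C=5, D=4, E=10, F=6, G=4) → (A=5, B=6, C=5, D=4, E=10, F=6, G=4)
step 7: fire t3:  (A=5, B=6, C=5, D=4, E=10, F=6, G=4) → (A=6, B=6, C=5, D=4, E=10, F=6, G=4)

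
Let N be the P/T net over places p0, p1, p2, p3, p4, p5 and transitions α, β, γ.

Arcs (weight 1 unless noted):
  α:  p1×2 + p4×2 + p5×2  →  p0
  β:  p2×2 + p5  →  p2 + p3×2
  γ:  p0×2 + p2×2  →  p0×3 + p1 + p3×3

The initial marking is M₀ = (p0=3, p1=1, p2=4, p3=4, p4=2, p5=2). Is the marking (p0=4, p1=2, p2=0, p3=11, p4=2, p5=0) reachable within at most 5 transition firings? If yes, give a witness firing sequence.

step 1: fire β:  (p0=3, p1=1, p2=4, p3=4, p4=2, p5=2) → (p0=3, p1=1, p2=3, p3=6, p4=2, p5=1)
step 2: fire β:  (p0=3, p1=1, p2=3, p3=6, p4=2, p5=1) → (p0=3, p1=1, p2=2, p3=8, p4=2, p5=0)
step 3: fire γ:  (p0=3, p1=1, p2=2, p3=8, p4=2, p5=0) → (p0=4, p1=2, p2=0, p3=11, p4=2, p5=0)

YES — reachable via ⟨β, β, γ⟩ (3 firings)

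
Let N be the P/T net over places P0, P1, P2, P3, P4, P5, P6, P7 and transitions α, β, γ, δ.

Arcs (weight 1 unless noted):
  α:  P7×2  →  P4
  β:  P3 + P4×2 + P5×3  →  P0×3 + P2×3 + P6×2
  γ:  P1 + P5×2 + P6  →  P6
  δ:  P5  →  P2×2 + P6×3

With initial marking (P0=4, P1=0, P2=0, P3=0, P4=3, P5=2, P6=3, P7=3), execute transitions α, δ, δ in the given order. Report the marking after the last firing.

step 1: fire α:  (P0=4, P1=0, P2=0, P3=0, P4=3, P5=2, P6=3, P7=3) → (P0=4, P1=0, P2=0, P3=0, P4=4, P5=2, P6=3, P7=1)
step 2: fire δ:  (P0=4, P1=0, P2=0, P3=0, P4=4, P5=2, P6=3, P7=1) → (P0=4, P1=0, P2=2, P3=0, P4=4, P5=1, P6=6, P7=1)
step 3: fire δ:  (P0=4, P1=0, P2=2, P3=0, P4=4, P5=1, P6=6, P7=1) → (P0=4, P1=0, P2=4, P3=0, P4=4, P5=0, P6=9, P7=1)

(P0=4, P1=0, P2=4, P3=0, P4=4, P5=0, P6=9, P7=1)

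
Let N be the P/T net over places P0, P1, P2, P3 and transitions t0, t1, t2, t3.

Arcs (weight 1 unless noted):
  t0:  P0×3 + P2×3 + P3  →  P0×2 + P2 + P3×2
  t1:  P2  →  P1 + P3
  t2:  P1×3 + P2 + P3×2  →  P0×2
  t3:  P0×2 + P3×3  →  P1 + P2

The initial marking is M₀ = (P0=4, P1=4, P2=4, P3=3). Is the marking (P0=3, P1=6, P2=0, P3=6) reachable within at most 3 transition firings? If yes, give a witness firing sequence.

step 1: fire t0:  (P0=4, P1=4, P2=4, P3=3) → (P0=3, P1=4, P2=2, P3=4)
step 2: fire t1:  (P0=3, P1=4, P2=2, P3=4) → (P0=3, P1=5, P2=1, P3=5)
step 3: fire t1:  (P0=3, P1=5, P2=1, P3=5) → (P0=3, P1=6, P2=0, P3=6)

YES — reachable via ⟨t0, t1, t1⟩ (3 firings)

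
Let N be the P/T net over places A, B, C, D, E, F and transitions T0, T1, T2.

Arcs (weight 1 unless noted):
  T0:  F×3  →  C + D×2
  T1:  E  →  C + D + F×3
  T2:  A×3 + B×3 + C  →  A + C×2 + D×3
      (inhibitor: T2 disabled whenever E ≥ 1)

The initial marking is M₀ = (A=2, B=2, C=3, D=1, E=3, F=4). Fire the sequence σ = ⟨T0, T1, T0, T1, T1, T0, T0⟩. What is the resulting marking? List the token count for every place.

(A=2, B=2, C=10, D=12, E=0, F=1)

step 1: fire T0:  (A=2, B=2, C=3, D=1, E=3, F=4) → (A=2, B=2, C=4, D=3, E=3, F=1)
step 2: fire T1:  (A=2, B=2, C=4, D=3, E=3, F=1) → (A=2, B=2, C=5, D=4, E=2, F=4)
step 3: fire T0:  (A=2, B=2, C=5, D=4, E=2, F=4) → (A=2, B=2, C=6, D=6, E=2, F=1)
step 4: fire T1:  (A=2, B=2, C=6, D=6, E=2, F=1) → (A=2, B=2, C=7, D=7, E=1, F=4)
step 5: fire T1:  (A=2, B=2, C=7, D=7, E=1, F=4) → (A=2, B=2, C=8, D=8, E=0, F=7)
step 6: fire T0:  (A=2, B=2, C=8, D=8, E=0, F=7) → (A=2, B=2, C=9, D=10, E=0, F=4)
step 7: fire T0:  (A=2, B=2, C=9, D=10, E=0, F=4) → (A=2, B=2, C=10, D=12, E=0, F=1)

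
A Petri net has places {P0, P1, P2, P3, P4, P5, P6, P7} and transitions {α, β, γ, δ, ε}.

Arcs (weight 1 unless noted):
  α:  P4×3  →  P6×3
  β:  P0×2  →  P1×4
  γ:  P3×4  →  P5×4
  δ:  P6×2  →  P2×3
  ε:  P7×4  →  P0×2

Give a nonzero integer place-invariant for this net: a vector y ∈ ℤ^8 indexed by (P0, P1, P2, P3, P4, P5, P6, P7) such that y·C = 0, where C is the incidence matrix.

Incidence matrix C (rows=places, cols=transitions):
        α    β    γ    δ    ε
   P0   0   -2    0    0    2
   P1   0    4    0    0    0
   P2   0    0    0    3    0
   P3   0    0   -4    0    0
   P4  -3    0    0    0    0
   P5   0    0    4    0    0
   P6   3    0    0   -2    0
   P7   0    0    0    0   -4

Candidate y = [0, 0, 0, 1, 0, 1, 0, 0]; check y·C column-wise:
  col α: 1·0 + 0·-3 + 1·0 + 0·3 = 0
  col β: 0·-2 + 0·4 + 1·0 + 1·0 = 0
  col γ: 1·-4 + 1·4 = 0
  col δ: 0·3 + 1·0 + 1·0 + 0·-2 = 0
  col ε: 0·2 + 1·0 + 1·0 + 0·-4 = 0

y = (P0:0, P1:0, P2:0, P3:1, P4:0, P5:1, P6:0, P7:0)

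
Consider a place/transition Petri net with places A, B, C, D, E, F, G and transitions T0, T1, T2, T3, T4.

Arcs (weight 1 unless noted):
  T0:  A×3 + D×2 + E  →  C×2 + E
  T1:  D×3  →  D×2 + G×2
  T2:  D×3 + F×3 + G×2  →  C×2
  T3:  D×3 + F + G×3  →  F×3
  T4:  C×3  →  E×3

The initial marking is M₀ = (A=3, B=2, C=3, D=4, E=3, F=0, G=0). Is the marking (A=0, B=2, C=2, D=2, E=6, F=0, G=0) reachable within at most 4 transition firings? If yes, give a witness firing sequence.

step 1: fire T0:  (A=3, B=2, C=3, D=4, E=3, F=0, G=0) → (A=0, B=2, C=5, D=2, E=3, F=0, G=0)
step 2: fire T4:  (A=0, B=2, C=5, D=2, E=3, F=0, G=0) → (A=0, B=2, C=2, D=2, E=6, F=0, G=0)

YES — reachable via ⟨T0, T4⟩ (2 firings)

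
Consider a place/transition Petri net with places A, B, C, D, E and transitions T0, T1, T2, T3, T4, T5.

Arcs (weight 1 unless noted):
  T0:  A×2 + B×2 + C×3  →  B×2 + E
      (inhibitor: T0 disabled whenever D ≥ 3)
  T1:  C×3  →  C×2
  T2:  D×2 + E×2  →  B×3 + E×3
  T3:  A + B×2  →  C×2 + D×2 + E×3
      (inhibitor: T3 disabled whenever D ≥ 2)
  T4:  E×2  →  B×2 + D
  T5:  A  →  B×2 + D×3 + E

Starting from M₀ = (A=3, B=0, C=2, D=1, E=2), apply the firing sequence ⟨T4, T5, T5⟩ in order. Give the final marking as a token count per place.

(A=1, B=6, C=2, D=8, E=2)

step 1: fire T4:  (A=3, B=0, C=2, D=1, E=2) → (A=3, B=2, C=2, D=2, E=0)
step 2: fire T5:  (A=3, B=2, C=2, D=2, E=0) → (A=2, B=4, C=2, D=5, E=1)
step 3: fire T5:  (A=2, B=4, C=2, D=5, E=1) → (A=1, B=6, C=2, D=8, E=2)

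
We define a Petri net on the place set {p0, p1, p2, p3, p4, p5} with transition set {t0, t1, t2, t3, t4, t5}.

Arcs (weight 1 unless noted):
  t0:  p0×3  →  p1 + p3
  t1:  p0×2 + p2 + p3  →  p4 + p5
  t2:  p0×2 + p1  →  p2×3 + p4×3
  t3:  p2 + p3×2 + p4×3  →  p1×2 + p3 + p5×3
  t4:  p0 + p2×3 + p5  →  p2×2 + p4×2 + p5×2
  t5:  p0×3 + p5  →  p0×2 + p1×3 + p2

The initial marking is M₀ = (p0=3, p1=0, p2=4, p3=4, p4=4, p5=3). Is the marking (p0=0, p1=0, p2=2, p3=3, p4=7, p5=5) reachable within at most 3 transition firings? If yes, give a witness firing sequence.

step 1: fire t1:  (p0=3, p1=0, p2=4, p3=4, p4=4, p5=3) → (p0=1, p1=0, p2=3, p3=3, p4=5, p5=4)
step 2: fire t4:  (p0=1, p1=0, p2=3, p3=3, p4=5, p5=4) → (p0=0, p1=0, p2=2, p3=3, p4=7, p5=5)

YES — reachable via ⟨t1, t4⟩ (2 firings)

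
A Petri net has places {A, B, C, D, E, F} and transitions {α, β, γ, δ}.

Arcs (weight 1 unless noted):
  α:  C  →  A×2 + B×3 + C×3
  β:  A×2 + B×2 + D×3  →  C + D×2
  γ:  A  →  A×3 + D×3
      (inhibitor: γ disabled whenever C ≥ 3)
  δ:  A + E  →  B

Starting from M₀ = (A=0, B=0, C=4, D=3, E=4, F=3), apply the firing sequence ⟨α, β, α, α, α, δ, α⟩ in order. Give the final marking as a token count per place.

step 1: fire α:  (A=0, B=0, C=4, D=3, E=4, F=3) → (A=2, B=3, C=6, D=3, E=4, F=3)
step 2: fire β:  (A=2, B=3, C=6, D=3, E=4, F=3) → (A=0, B=1, C=7, D=2, E=4, F=3)
step 3: fire α:  (A=0, B=1, C=7, D=2, E=4, F=3) → (A=2, B=4, C=9, D=2, E=4, F=3)
step 4: fire α:  (A=2, B=4, C=9, D=2, E=4, F=3) → (A=4, B=7, C=11, D=2, E=4, F=3)
step 5: fire α:  (A=4, B=7, C=11, D=2, E=4, F=3) → (A=6, B=10, C=13, D=2, E=4, F=3)
step 6: fire δ:  (A=6, B=10, C=13, D=2, E=4, F=3) → (A=5, B=11, C=13, D=2, E=3, F=3)
step 7: fire α:  (A=5, B=11, C=13, D=2, E=3, F=3) → (A=7, B=14, C=15, D=2, E=3, F=3)

(A=7, B=14, C=15, D=2, E=3, F=3)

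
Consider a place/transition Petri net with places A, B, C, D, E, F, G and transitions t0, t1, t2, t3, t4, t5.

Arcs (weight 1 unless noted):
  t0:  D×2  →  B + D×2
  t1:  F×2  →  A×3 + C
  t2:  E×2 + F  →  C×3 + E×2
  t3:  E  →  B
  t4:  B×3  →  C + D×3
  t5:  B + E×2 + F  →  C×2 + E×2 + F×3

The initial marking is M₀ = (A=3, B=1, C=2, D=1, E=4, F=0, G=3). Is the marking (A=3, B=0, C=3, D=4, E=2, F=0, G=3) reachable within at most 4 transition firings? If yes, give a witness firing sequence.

step 1: fire t3:  (A=3, B=1, C=2, D=1, E=4, F=0, G=3) → (A=3, B=2, C=2, D=1, E=3, F=0, G=3)
step 2: fire t3:  (A=3, B=2, C=2, D=1, E=3, F=0, G=3) → (A=3, B=3, C=2, D=1, E=2, F=0, G=3)
step 3: fire t4:  (A=3, B=3, C=2, D=1, E=2, F=0, G=3) → (A=3, B=0, C=3, D=4, E=2, F=0, G=3)

YES — reachable via ⟨t3, t3, t4⟩ (3 firings)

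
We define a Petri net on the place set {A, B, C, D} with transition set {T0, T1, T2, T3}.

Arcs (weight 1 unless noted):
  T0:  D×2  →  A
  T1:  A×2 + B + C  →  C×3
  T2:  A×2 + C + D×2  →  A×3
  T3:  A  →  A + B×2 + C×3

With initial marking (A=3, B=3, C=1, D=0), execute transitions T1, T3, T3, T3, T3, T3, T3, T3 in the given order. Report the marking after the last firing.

(A=1, B=16, C=24, D=0)

step 1: fire T1:  (A=3, B=3, C=1, D=0) → (A=1, B=2, C=3, D=0)
step 2: fire T3:  (A=1, B=2, C=3, D=0) → (A=1, B=4, C=6, D=0)
step 3: fire T3:  (A=1, B=4, C=6, D=0) → (A=1, B=6, C=9, D=0)
step 4: fire T3:  (A=1, B=6, C=9, D=0) → (A=1, B=8, C=12, D=0)
step 5: fire T3:  (A=1, B=8, C=12, D=0) → (A=1, B=10, C=15, D=0)
step 6: fire T3:  (A=1, B=10, C=15, D=0) → (A=1, B=12, C=18, D=0)
step 7: fire T3:  (A=1, B=12, C=18, D=0) → (A=1, B=14, C=21, D=0)
step 8: fire T3:  (A=1, B=14, C=21, D=0) → (A=1, B=16, C=24, D=0)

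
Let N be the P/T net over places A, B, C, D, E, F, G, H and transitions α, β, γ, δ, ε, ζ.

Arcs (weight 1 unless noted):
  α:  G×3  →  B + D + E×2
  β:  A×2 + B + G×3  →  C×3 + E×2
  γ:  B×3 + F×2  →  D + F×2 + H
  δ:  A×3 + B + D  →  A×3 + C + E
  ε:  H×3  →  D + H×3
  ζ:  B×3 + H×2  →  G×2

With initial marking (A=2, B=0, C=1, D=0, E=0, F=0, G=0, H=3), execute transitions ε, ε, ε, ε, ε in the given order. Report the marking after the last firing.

step 1: fire ε:  (A=2, B=0, C=1, D=0, E=0, F=0, G=0, H=3) → (A=2, B=0, C=1, D=1, E=0, F=0, G=0, H=3)
step 2: fire ε:  (A=2, B=0, C=1, D=1, E=0, F=0, G=0, H=3) → (A=2, B=0, C=1, D=2, E=0, F=0, G=0, H=3)
step 3: fire ε:  (A=2, B=0, C=1, D=2, E=0, F=0, G=0, H=3) → (A=2, B=0, C=1, D=3, E=0, F=0, G=0, H=3)
step 4: fire ε:  (A=2, B=0, C=1, D=3, E=0, F=0, G=0, H=3) → (A=2, B=0, C=1, D=4, E=0, F=0, G=0, H=3)
step 5: fire ε:  (A=2, B=0, C=1, D=4, E=0, F=0, G=0, H=3) → (A=2, B=0, C=1, D=5, E=0, F=0, G=0, H=3)

(A=2, B=0, C=1, D=5, E=0, F=0, G=0, H=3)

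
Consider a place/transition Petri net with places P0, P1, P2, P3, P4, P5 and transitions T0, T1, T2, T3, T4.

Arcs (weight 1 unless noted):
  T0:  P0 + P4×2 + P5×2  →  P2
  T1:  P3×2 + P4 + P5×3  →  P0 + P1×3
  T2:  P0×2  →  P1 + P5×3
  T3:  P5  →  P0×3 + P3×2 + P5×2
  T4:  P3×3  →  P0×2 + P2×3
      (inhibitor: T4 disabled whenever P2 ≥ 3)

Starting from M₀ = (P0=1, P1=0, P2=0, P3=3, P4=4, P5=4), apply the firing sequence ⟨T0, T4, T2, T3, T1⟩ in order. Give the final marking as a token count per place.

(P0=4, P1=4, P2=4, P3=0, P4=1, P5=3)

step 1: fire T0:  (P0=1, P1=0, P2=0, P3=3, P4=4, P5=4) → (P0=0, P1=0, P2=1, P3=3, P4=2, P5=2)
step 2: fire T4:  (P0=0, P1=0, P2=1, P3=3, P4=2, P5=2) → (P0=2, P1=0, P2=4, P3=0, P4=2, P5=2)
step 3: fire T2:  (P0=2, P1=0, P2=4, P3=0, P4=2, P5=2) → (P0=0, P1=1, P2=4, P3=0, P4=2, P5=5)
step 4: fire T3:  (P0=0, P1=1, P2=4, P3=0, P4=2, P5=5) → (P0=3, P1=1, P2=4, P3=2, P4=2, P5=6)
step 5: fire T1:  (P0=3, P1=1, P2=4, P3=2, P4=2, P5=6) → (P0=4, P1=4, P2=4, P3=0, P4=1, P5=3)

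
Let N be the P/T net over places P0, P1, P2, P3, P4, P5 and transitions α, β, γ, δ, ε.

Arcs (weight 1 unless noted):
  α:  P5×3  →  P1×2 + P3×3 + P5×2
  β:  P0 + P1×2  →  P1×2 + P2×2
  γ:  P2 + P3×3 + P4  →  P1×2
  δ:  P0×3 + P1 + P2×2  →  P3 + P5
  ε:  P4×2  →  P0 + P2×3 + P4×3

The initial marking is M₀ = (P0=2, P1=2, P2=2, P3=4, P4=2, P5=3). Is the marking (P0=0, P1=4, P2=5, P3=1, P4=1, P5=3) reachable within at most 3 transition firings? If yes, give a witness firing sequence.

YES — reachable via ⟨β, β, γ⟩ (3 firings)

step 1: fire β:  (P0=2, P1=2, P2=2, P3=4, P4=2, P5=3) → (P0=1, P1=2, P2=4, P3=4, P4=2, P5=3)
step 2: fire β:  (P0=1, P1=2, P2=4, P3=4, P4=2, P5=3) → (P0=0, P1=2, P2=6, P3=4, P4=2, P5=3)
step 3: fire γ:  (P0=0, P1=2, P2=6, P3=4, P4=2, P5=3) → (P0=0, P1=4, P2=5, P3=1, P4=1, P5=3)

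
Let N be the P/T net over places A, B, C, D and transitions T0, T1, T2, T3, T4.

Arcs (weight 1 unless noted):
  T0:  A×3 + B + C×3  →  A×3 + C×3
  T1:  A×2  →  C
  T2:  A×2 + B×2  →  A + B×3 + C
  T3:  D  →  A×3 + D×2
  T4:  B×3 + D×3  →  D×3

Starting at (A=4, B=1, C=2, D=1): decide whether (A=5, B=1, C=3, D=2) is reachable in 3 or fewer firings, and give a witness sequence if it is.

step 1: fire T1:  (A=4, B=1, C=2, D=1) → (A=2, B=1, C=3, D=1)
step 2: fire T3:  (A=2, B=1, C=3, D=1) → (A=5, B=1, C=3, D=2)

YES — reachable via ⟨T1, T3⟩ (2 firings)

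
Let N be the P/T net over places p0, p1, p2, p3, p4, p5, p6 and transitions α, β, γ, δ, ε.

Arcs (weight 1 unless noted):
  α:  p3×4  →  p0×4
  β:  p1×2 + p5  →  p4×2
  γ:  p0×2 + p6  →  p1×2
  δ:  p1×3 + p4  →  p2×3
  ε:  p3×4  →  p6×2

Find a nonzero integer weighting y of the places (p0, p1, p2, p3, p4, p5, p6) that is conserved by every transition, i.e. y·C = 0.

Incidence matrix C (rows=places, cols=transitions):
        α    β    γ    δ    ε
   p0   4    0   -2    0    0
   p1   0   -2    2   -3    0
   p2   0    0    0    3    0
   p3  -4    0    0    0   -4
   p4   0    2    0   -1    0
   p5   0   -1    0    0    0
   p6   0    0   -1    0    2

Candidate y = [0, 0, 1, 0, 3, 6, 0]; check y·C column-wise:
  col α: 0·4 + 1·0 + 0·-4 + 3·0 + 6·0 = 0
  col β: 0·-2 + 1·0 + 3·2 + 6·-1 = 0
  col γ: 0·-2 + 0·2 + 1·0 + 3·0 + 6·0 + 0·-1 = 0
  col δ: 0·-3 + 1·3 + 3·-1 + 6·0 = 0
  col ε: 1·0 + 0·-4 + 3·0 + 6·0 + 0·2 = 0

y = (p0:0, p1:0, p2:1, p3:0, p4:3, p5:6, p6:0)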